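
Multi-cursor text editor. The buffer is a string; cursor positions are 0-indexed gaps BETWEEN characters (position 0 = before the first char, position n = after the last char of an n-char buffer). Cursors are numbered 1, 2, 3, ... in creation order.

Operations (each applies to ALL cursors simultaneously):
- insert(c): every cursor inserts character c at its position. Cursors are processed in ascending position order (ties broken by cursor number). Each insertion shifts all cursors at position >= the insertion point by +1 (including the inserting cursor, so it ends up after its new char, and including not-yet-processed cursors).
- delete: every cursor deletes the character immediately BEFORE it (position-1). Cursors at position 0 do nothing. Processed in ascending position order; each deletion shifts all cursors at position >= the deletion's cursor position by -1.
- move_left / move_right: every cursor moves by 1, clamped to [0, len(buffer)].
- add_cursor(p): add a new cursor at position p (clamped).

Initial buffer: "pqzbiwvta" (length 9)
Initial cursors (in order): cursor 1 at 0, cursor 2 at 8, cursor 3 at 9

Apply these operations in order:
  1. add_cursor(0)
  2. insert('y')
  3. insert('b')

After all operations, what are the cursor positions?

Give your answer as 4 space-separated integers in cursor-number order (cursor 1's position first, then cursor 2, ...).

After op 1 (add_cursor(0)): buffer="pqzbiwvta" (len 9), cursors c1@0 c4@0 c2@8 c3@9, authorship .........
After op 2 (insert('y')): buffer="yypqzbiwvtyay" (len 13), cursors c1@2 c4@2 c2@11 c3@13, authorship 14........2.3
After op 3 (insert('b')): buffer="yybbpqzbiwvtybayb" (len 17), cursors c1@4 c4@4 c2@14 c3@17, authorship 1414........22.33

Answer: 4 14 17 4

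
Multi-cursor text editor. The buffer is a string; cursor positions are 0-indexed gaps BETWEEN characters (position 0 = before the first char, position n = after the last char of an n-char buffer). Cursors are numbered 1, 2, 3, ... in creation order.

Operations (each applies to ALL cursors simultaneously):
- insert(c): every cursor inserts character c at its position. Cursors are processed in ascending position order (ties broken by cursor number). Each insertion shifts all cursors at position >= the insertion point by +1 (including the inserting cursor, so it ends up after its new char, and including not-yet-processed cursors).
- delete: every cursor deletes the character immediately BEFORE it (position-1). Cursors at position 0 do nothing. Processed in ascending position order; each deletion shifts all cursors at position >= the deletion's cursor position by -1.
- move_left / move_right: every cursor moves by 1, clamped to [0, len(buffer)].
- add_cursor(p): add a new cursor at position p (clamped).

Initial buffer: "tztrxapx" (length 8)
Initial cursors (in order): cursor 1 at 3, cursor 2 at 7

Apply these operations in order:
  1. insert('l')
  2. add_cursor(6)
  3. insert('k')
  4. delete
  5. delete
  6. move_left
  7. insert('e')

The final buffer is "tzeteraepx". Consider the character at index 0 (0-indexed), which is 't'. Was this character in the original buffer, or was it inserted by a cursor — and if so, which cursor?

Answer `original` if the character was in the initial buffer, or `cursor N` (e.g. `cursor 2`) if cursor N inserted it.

Answer: original

Derivation:
After op 1 (insert('l')): buffer="tztlrxaplx" (len 10), cursors c1@4 c2@9, authorship ...1....2.
After op 2 (add_cursor(6)): buffer="tztlrxaplx" (len 10), cursors c1@4 c3@6 c2@9, authorship ...1....2.
After op 3 (insert('k')): buffer="tztlkrxkaplkx" (len 13), cursors c1@5 c3@8 c2@12, authorship ...11..3..22.
After op 4 (delete): buffer="tztlrxaplx" (len 10), cursors c1@4 c3@6 c2@9, authorship ...1....2.
After op 5 (delete): buffer="tztrapx" (len 7), cursors c1@3 c3@4 c2@6, authorship .......
After op 6 (move_left): buffer="tztrapx" (len 7), cursors c1@2 c3@3 c2@5, authorship .......
After op 7 (insert('e')): buffer="tzeteraepx" (len 10), cursors c1@3 c3@5 c2@8, authorship ..1.3..2..
Authorship (.=original, N=cursor N): . . 1 . 3 . . 2 . .
Index 0: author = original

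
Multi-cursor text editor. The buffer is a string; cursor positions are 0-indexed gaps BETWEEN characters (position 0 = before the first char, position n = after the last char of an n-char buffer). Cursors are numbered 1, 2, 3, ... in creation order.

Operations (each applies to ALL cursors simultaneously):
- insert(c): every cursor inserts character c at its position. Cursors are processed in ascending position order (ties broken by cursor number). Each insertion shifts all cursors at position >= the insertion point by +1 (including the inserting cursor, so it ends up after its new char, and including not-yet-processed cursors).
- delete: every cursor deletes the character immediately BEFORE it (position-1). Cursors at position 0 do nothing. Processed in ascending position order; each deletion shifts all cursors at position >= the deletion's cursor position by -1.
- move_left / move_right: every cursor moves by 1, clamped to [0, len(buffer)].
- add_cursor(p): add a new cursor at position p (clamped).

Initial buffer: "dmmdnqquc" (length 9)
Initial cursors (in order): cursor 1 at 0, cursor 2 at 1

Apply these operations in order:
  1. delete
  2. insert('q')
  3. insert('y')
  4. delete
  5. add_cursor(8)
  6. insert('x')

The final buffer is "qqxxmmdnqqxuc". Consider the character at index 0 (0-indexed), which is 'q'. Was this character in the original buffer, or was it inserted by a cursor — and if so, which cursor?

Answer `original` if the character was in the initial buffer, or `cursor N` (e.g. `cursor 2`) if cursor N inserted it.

Answer: cursor 1

Derivation:
After op 1 (delete): buffer="mmdnqquc" (len 8), cursors c1@0 c2@0, authorship ........
After op 2 (insert('q')): buffer="qqmmdnqquc" (len 10), cursors c1@2 c2@2, authorship 12........
After op 3 (insert('y')): buffer="qqyymmdnqquc" (len 12), cursors c1@4 c2@4, authorship 1212........
After op 4 (delete): buffer="qqmmdnqquc" (len 10), cursors c1@2 c2@2, authorship 12........
After op 5 (add_cursor(8)): buffer="qqmmdnqquc" (len 10), cursors c1@2 c2@2 c3@8, authorship 12........
After op 6 (insert('x')): buffer="qqxxmmdnqqxuc" (len 13), cursors c1@4 c2@4 c3@11, authorship 1212......3..
Authorship (.=original, N=cursor N): 1 2 1 2 . . . . . . 3 . .
Index 0: author = 1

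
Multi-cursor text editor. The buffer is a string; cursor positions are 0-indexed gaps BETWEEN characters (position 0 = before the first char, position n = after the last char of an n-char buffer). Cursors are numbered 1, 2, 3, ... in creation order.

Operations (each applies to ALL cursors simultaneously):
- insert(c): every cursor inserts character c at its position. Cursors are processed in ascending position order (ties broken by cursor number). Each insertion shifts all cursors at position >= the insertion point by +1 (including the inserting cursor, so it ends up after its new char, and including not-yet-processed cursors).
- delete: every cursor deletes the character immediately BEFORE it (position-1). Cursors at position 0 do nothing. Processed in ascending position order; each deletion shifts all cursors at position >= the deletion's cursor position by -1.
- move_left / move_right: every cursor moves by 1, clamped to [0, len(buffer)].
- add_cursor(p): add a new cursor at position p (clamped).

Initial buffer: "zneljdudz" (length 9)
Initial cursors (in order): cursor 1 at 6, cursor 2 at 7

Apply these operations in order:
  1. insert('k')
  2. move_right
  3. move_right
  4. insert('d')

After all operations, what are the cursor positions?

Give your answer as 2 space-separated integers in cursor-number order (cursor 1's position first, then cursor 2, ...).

Answer: 10 13

Derivation:
After op 1 (insert('k')): buffer="zneljdkukdz" (len 11), cursors c1@7 c2@9, authorship ......1.2..
After op 2 (move_right): buffer="zneljdkukdz" (len 11), cursors c1@8 c2@10, authorship ......1.2..
After op 3 (move_right): buffer="zneljdkukdz" (len 11), cursors c1@9 c2@11, authorship ......1.2..
After op 4 (insert('d')): buffer="zneljdkukddzd" (len 13), cursors c1@10 c2@13, authorship ......1.21..2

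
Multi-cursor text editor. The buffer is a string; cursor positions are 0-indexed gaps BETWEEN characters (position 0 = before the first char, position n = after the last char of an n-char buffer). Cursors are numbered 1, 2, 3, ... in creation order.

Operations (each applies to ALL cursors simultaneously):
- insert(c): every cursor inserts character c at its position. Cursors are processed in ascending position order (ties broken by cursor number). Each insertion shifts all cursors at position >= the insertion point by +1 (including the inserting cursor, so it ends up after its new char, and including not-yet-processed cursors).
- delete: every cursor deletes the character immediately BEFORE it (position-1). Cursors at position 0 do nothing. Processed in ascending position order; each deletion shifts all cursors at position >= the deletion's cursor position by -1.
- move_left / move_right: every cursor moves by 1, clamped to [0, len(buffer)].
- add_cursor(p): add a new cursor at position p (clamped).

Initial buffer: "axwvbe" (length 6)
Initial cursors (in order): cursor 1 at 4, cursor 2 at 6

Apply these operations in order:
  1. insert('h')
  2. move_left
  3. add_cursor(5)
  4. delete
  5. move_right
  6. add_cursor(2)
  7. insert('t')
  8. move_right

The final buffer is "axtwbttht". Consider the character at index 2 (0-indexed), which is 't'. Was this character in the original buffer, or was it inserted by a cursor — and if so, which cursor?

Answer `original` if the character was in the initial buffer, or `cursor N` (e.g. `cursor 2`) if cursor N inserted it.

After op 1 (insert('h')): buffer="axwvhbeh" (len 8), cursors c1@5 c2@8, authorship ....1..2
After op 2 (move_left): buffer="axwvhbeh" (len 8), cursors c1@4 c2@7, authorship ....1..2
After op 3 (add_cursor(5)): buffer="axwvhbeh" (len 8), cursors c1@4 c3@5 c2@7, authorship ....1..2
After op 4 (delete): buffer="axwbh" (len 5), cursors c1@3 c3@3 c2@4, authorship ....2
After op 5 (move_right): buffer="axwbh" (len 5), cursors c1@4 c3@4 c2@5, authorship ....2
After op 6 (add_cursor(2)): buffer="axwbh" (len 5), cursors c4@2 c1@4 c3@4 c2@5, authorship ....2
After op 7 (insert('t')): buffer="axtwbttht" (len 9), cursors c4@3 c1@7 c3@7 c2@9, authorship ..4..1322
After op 8 (move_right): buffer="axtwbttht" (len 9), cursors c4@4 c1@8 c3@8 c2@9, authorship ..4..1322
Authorship (.=original, N=cursor N): . . 4 . . 1 3 2 2
Index 2: author = 4

Answer: cursor 4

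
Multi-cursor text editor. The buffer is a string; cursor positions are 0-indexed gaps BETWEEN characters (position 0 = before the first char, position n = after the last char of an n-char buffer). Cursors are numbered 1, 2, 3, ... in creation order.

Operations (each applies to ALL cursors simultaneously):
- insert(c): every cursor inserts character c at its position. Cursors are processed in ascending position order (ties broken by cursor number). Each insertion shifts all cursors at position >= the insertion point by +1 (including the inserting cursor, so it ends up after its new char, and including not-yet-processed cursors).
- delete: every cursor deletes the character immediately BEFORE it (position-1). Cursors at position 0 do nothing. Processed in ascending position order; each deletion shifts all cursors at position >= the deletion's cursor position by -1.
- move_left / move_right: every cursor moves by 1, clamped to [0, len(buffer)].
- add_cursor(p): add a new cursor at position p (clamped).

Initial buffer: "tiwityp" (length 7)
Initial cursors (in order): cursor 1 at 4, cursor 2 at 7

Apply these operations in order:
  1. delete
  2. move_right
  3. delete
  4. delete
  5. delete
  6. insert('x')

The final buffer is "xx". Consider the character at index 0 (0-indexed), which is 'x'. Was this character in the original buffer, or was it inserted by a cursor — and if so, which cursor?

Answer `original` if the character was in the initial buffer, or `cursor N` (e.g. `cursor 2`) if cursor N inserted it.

After op 1 (delete): buffer="tiwty" (len 5), cursors c1@3 c2@5, authorship .....
After op 2 (move_right): buffer="tiwty" (len 5), cursors c1@4 c2@5, authorship .....
After op 3 (delete): buffer="tiw" (len 3), cursors c1@3 c2@3, authorship ...
After op 4 (delete): buffer="t" (len 1), cursors c1@1 c2@1, authorship .
After op 5 (delete): buffer="" (len 0), cursors c1@0 c2@0, authorship 
After op 6 (insert('x')): buffer="xx" (len 2), cursors c1@2 c2@2, authorship 12
Authorship (.=original, N=cursor N): 1 2
Index 0: author = 1

Answer: cursor 1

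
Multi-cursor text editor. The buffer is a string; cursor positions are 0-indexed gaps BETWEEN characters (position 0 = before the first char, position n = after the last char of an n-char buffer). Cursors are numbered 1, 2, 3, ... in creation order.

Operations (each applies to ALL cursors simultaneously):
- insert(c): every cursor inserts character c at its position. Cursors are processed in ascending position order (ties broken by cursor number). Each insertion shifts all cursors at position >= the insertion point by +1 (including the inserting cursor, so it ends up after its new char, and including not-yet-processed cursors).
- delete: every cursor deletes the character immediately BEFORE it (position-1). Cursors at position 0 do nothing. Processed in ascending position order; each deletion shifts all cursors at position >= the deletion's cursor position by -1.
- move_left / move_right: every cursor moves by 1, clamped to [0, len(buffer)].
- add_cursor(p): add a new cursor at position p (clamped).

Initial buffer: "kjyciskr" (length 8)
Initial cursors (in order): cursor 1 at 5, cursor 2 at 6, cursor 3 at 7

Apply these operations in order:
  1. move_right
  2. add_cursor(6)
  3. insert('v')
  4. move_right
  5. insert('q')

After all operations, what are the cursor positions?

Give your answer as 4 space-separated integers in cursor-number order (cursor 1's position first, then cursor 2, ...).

After op 1 (move_right): buffer="kjyciskr" (len 8), cursors c1@6 c2@7 c3@8, authorship ........
After op 2 (add_cursor(6)): buffer="kjyciskr" (len 8), cursors c1@6 c4@6 c2@7 c3@8, authorship ........
After op 3 (insert('v')): buffer="kjycisvvkvrv" (len 12), cursors c1@8 c4@8 c2@10 c3@12, authorship ......14.2.3
After op 4 (move_right): buffer="kjycisvvkvrv" (len 12), cursors c1@9 c4@9 c2@11 c3@12, authorship ......14.2.3
After op 5 (insert('q')): buffer="kjycisvvkqqvrqvq" (len 16), cursors c1@11 c4@11 c2@14 c3@16, authorship ......14.142.233

Answer: 11 14 16 11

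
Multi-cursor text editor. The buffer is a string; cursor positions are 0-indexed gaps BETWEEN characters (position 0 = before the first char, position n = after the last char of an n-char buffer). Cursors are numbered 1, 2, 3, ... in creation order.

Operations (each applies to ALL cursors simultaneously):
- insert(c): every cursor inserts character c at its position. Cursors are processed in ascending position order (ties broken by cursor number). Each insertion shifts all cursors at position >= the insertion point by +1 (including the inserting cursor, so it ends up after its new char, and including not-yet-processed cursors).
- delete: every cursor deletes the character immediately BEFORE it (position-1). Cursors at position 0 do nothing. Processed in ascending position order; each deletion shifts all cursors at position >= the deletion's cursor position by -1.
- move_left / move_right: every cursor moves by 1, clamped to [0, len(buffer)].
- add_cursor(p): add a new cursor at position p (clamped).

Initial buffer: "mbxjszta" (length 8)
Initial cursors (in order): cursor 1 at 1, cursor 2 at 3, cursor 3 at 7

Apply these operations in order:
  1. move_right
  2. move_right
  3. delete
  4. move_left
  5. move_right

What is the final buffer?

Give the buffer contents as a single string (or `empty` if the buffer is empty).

After op 1 (move_right): buffer="mbxjszta" (len 8), cursors c1@2 c2@4 c3@8, authorship ........
After op 2 (move_right): buffer="mbxjszta" (len 8), cursors c1@3 c2@5 c3@8, authorship ........
After op 3 (delete): buffer="mbjzt" (len 5), cursors c1@2 c2@3 c3@5, authorship .....
After op 4 (move_left): buffer="mbjzt" (len 5), cursors c1@1 c2@2 c3@4, authorship .....
After op 5 (move_right): buffer="mbjzt" (len 5), cursors c1@2 c2@3 c3@5, authorship .....

Answer: mbjzt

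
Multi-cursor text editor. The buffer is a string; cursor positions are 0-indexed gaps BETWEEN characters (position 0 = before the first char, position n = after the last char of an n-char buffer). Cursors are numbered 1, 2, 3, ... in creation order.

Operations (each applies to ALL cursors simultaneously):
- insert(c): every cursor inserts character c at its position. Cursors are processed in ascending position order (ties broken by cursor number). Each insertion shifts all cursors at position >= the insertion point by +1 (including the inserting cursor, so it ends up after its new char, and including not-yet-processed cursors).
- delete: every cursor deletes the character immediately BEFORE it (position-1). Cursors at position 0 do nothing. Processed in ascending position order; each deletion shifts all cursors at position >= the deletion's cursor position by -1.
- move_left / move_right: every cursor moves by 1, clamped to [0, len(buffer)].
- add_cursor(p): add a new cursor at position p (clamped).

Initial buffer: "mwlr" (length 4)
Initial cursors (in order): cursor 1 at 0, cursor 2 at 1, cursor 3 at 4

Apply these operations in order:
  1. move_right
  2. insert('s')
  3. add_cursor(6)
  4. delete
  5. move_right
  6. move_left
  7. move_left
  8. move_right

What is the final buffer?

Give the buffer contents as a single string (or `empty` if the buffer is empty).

After op 1 (move_right): buffer="mwlr" (len 4), cursors c1@1 c2@2 c3@4, authorship ....
After op 2 (insert('s')): buffer="mswslrs" (len 7), cursors c1@2 c2@4 c3@7, authorship .1.2..3
After op 3 (add_cursor(6)): buffer="mswslrs" (len 7), cursors c1@2 c2@4 c4@6 c3@7, authorship .1.2..3
After op 4 (delete): buffer="mwl" (len 3), cursors c1@1 c2@2 c3@3 c4@3, authorship ...
After op 5 (move_right): buffer="mwl" (len 3), cursors c1@2 c2@3 c3@3 c4@3, authorship ...
After op 6 (move_left): buffer="mwl" (len 3), cursors c1@1 c2@2 c3@2 c4@2, authorship ...
After op 7 (move_left): buffer="mwl" (len 3), cursors c1@0 c2@1 c3@1 c4@1, authorship ...
After op 8 (move_right): buffer="mwl" (len 3), cursors c1@1 c2@2 c3@2 c4@2, authorship ...

Answer: mwl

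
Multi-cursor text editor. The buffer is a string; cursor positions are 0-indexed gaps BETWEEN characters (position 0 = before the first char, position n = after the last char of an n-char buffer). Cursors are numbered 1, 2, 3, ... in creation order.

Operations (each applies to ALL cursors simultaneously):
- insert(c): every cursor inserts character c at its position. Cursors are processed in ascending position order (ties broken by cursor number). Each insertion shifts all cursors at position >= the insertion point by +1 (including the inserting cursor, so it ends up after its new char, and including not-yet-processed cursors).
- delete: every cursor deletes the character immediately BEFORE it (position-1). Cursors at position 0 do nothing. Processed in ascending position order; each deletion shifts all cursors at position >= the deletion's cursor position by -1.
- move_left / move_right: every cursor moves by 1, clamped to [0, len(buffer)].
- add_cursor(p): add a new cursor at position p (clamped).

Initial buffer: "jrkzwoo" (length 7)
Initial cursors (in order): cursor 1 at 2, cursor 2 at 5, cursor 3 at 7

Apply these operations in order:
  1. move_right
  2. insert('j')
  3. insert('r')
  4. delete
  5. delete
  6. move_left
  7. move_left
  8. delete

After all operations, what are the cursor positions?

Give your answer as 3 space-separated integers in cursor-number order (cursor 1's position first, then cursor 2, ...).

Answer: 0 2 2

Derivation:
After op 1 (move_right): buffer="jrkzwoo" (len 7), cursors c1@3 c2@6 c3@7, authorship .......
After op 2 (insert('j')): buffer="jrkjzwojoj" (len 10), cursors c1@4 c2@8 c3@10, authorship ...1...2.3
After op 3 (insert('r')): buffer="jrkjrzwojrojr" (len 13), cursors c1@5 c2@10 c3@13, authorship ...11...22.33
After op 4 (delete): buffer="jrkjzwojoj" (len 10), cursors c1@4 c2@8 c3@10, authorship ...1...2.3
After op 5 (delete): buffer="jrkzwoo" (len 7), cursors c1@3 c2@6 c3@7, authorship .......
After op 6 (move_left): buffer="jrkzwoo" (len 7), cursors c1@2 c2@5 c3@6, authorship .......
After op 7 (move_left): buffer="jrkzwoo" (len 7), cursors c1@1 c2@4 c3@5, authorship .......
After op 8 (delete): buffer="rkoo" (len 4), cursors c1@0 c2@2 c3@2, authorship ....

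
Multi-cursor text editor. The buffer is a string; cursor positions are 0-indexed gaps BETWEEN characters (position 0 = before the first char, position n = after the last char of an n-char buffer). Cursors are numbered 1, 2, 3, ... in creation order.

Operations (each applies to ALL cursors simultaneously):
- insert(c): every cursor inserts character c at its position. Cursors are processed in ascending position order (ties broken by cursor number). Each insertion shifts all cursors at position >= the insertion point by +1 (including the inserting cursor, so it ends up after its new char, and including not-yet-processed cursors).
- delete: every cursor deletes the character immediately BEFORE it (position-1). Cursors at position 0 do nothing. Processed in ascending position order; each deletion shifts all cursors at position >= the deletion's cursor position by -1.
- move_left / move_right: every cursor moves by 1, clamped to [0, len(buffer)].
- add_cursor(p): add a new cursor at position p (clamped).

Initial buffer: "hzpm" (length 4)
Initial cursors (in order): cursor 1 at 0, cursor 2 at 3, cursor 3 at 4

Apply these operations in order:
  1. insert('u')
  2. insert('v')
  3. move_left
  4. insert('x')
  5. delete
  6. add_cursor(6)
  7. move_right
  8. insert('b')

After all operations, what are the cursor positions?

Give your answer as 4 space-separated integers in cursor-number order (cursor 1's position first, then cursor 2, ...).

Answer: 3 10 14 10

Derivation:
After op 1 (insert('u')): buffer="uhzpumu" (len 7), cursors c1@1 c2@5 c3@7, authorship 1...2.3
After op 2 (insert('v')): buffer="uvhzpuvmuv" (len 10), cursors c1@2 c2@7 c3@10, authorship 11...22.33
After op 3 (move_left): buffer="uvhzpuvmuv" (len 10), cursors c1@1 c2@6 c3@9, authorship 11...22.33
After op 4 (insert('x')): buffer="uxvhzpuxvmuxv" (len 13), cursors c1@2 c2@8 c3@12, authorship 111...222.333
After op 5 (delete): buffer="uvhzpuvmuv" (len 10), cursors c1@1 c2@6 c3@9, authorship 11...22.33
After op 6 (add_cursor(6)): buffer="uvhzpuvmuv" (len 10), cursors c1@1 c2@6 c4@6 c3@9, authorship 11...22.33
After op 7 (move_right): buffer="uvhzpuvmuv" (len 10), cursors c1@2 c2@7 c4@7 c3@10, authorship 11...22.33
After op 8 (insert('b')): buffer="uvbhzpuvbbmuvb" (len 14), cursors c1@3 c2@10 c4@10 c3@14, authorship 111...2224.333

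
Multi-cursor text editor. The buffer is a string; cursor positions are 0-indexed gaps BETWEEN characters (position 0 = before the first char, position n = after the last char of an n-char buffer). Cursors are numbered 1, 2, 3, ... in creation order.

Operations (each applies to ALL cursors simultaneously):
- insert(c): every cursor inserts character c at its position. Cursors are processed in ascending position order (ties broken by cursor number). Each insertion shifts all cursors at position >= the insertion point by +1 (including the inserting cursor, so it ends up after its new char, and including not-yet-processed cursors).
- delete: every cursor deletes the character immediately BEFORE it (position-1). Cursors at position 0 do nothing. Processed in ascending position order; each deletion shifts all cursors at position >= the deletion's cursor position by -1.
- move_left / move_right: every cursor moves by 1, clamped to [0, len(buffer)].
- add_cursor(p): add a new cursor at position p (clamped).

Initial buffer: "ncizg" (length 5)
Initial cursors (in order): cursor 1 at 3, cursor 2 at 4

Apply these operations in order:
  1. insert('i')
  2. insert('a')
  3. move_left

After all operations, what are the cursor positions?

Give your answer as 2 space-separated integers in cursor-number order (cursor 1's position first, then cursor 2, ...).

Answer: 4 7

Derivation:
After op 1 (insert('i')): buffer="nciizig" (len 7), cursors c1@4 c2@6, authorship ...1.2.
After op 2 (insert('a')): buffer="nciiaziag" (len 9), cursors c1@5 c2@8, authorship ...11.22.
After op 3 (move_left): buffer="nciiaziag" (len 9), cursors c1@4 c2@7, authorship ...11.22.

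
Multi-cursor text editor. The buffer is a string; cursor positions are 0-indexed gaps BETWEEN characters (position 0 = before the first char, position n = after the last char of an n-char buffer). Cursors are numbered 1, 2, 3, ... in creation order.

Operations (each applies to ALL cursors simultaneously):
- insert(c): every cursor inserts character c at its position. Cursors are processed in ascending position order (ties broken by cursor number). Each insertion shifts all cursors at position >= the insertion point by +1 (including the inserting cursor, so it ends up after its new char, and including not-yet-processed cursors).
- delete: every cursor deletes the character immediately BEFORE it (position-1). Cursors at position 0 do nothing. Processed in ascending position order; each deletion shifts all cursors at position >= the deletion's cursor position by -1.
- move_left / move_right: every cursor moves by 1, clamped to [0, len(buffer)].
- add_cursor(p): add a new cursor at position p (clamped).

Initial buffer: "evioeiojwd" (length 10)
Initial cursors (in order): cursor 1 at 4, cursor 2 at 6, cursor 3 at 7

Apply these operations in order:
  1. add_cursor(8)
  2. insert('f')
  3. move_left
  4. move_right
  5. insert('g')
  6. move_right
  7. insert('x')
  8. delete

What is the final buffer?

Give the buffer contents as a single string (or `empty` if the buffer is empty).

After op 1 (add_cursor(8)): buffer="evioeiojwd" (len 10), cursors c1@4 c2@6 c3@7 c4@8, authorship ..........
After op 2 (insert('f')): buffer="eviofeifofjfwd" (len 14), cursors c1@5 c2@8 c3@10 c4@12, authorship ....1..2.3.4..
After op 3 (move_left): buffer="eviofeifofjfwd" (len 14), cursors c1@4 c2@7 c3@9 c4@11, authorship ....1..2.3.4..
After op 4 (move_right): buffer="eviofeifofjfwd" (len 14), cursors c1@5 c2@8 c3@10 c4@12, authorship ....1..2.3.4..
After op 5 (insert('g')): buffer="eviofgeifgofgjfgwd" (len 18), cursors c1@6 c2@10 c3@13 c4@16, authorship ....11..22.33.44..
After op 6 (move_right): buffer="eviofgeifgofgjfgwd" (len 18), cursors c1@7 c2@11 c3@14 c4@17, authorship ....11..22.33.44..
After op 7 (insert('x')): buffer="eviofgexifgoxfgjxfgwxd" (len 22), cursors c1@8 c2@13 c3@17 c4@21, authorship ....11.1.22.233.344.4.
After op 8 (delete): buffer="eviofgeifgofgjfgwd" (len 18), cursors c1@7 c2@11 c3@14 c4@17, authorship ....11..22.33.44..

Answer: eviofgeifgofgjfgwd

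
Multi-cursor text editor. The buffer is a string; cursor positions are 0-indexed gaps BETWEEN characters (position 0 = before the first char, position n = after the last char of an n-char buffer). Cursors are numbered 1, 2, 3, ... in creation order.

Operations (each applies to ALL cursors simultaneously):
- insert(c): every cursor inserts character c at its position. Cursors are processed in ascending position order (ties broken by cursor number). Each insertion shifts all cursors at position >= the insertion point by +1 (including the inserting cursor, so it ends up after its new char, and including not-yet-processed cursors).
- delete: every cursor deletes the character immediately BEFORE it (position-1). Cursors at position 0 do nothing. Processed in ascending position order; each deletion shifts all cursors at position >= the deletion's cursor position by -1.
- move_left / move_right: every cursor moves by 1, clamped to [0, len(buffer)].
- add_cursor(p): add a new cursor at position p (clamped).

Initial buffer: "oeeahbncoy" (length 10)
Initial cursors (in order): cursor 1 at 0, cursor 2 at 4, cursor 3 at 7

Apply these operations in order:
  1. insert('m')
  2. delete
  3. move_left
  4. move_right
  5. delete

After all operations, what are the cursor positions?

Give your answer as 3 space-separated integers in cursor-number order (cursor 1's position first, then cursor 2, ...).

After op 1 (insert('m')): buffer="moeeamhbnmcoy" (len 13), cursors c1@1 c2@6 c3@10, authorship 1....2...3...
After op 2 (delete): buffer="oeeahbncoy" (len 10), cursors c1@0 c2@4 c3@7, authorship ..........
After op 3 (move_left): buffer="oeeahbncoy" (len 10), cursors c1@0 c2@3 c3@6, authorship ..........
After op 4 (move_right): buffer="oeeahbncoy" (len 10), cursors c1@1 c2@4 c3@7, authorship ..........
After op 5 (delete): buffer="eehbcoy" (len 7), cursors c1@0 c2@2 c3@4, authorship .......

Answer: 0 2 4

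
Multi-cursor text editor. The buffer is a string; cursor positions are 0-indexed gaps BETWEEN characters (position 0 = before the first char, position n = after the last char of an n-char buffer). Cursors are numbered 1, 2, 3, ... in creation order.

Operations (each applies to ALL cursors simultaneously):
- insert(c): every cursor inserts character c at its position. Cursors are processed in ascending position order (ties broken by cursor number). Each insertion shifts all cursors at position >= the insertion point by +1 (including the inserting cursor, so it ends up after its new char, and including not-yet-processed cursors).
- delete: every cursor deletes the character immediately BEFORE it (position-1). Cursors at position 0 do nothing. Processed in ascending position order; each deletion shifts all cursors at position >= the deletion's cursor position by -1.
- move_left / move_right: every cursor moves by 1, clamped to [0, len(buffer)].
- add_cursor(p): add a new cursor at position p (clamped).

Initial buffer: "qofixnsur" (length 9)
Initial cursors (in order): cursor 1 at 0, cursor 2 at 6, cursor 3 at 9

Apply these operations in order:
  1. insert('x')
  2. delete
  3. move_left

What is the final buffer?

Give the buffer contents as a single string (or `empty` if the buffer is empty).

After op 1 (insert('x')): buffer="xqofixnxsurx" (len 12), cursors c1@1 c2@8 c3@12, authorship 1......2...3
After op 2 (delete): buffer="qofixnsur" (len 9), cursors c1@0 c2@6 c3@9, authorship .........
After op 3 (move_left): buffer="qofixnsur" (len 9), cursors c1@0 c2@5 c3@8, authorship .........

Answer: qofixnsur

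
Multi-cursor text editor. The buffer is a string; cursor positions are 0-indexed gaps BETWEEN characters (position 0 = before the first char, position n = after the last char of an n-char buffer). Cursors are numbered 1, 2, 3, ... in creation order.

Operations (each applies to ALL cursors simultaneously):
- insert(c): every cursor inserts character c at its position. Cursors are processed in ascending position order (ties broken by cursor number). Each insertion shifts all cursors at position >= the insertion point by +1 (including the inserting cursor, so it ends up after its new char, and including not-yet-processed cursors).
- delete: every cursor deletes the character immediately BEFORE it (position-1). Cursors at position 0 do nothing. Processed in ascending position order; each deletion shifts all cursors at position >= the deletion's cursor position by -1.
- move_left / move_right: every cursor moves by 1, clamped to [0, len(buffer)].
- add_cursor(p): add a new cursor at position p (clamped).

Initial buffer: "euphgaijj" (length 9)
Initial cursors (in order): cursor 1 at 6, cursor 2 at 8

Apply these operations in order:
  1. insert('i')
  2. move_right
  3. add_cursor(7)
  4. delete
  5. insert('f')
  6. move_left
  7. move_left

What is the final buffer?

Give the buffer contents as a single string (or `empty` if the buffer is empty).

Answer: euphgaffjif

Derivation:
After op 1 (insert('i')): buffer="euphgaiijij" (len 11), cursors c1@7 c2@10, authorship ......1..2.
After op 2 (move_right): buffer="euphgaiijij" (len 11), cursors c1@8 c2@11, authorship ......1..2.
After op 3 (add_cursor(7)): buffer="euphgaiijij" (len 11), cursors c3@7 c1@8 c2@11, authorship ......1..2.
After op 4 (delete): buffer="euphgaji" (len 8), cursors c1@6 c3@6 c2@8, authorship .......2
After op 5 (insert('f')): buffer="euphgaffjif" (len 11), cursors c1@8 c3@8 c2@11, authorship ......13.22
After op 6 (move_left): buffer="euphgaffjif" (len 11), cursors c1@7 c3@7 c2@10, authorship ......13.22
After op 7 (move_left): buffer="euphgaffjif" (len 11), cursors c1@6 c3@6 c2@9, authorship ......13.22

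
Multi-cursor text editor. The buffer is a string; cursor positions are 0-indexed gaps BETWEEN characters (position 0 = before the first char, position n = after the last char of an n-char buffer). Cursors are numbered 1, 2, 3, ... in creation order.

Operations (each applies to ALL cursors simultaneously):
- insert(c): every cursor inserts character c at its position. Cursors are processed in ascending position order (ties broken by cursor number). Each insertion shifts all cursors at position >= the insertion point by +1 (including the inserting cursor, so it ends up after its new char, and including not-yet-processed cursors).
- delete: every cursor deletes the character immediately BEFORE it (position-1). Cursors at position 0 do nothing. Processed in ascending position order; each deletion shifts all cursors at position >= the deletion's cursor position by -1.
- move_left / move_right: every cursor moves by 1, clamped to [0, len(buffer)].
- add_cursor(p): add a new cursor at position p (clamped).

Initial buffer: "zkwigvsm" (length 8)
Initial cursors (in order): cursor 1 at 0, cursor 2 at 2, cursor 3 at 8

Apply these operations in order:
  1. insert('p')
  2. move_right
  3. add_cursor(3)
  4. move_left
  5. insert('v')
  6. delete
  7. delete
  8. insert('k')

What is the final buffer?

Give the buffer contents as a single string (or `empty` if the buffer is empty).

Answer: kkkkwigvskp

Derivation:
After op 1 (insert('p')): buffer="pzkpwigvsmp" (len 11), cursors c1@1 c2@4 c3@11, authorship 1..2......3
After op 2 (move_right): buffer="pzkpwigvsmp" (len 11), cursors c1@2 c2@5 c3@11, authorship 1..2......3
After op 3 (add_cursor(3)): buffer="pzkpwigvsmp" (len 11), cursors c1@2 c4@3 c2@5 c3@11, authorship 1..2......3
After op 4 (move_left): buffer="pzkpwigvsmp" (len 11), cursors c1@1 c4@2 c2@4 c3@10, authorship 1..2......3
After op 5 (insert('v')): buffer="pvzvkpvwigvsmvp" (len 15), cursors c1@2 c4@4 c2@7 c3@14, authorship 11.4.22......33
After op 6 (delete): buffer="pzkpwigvsmp" (len 11), cursors c1@1 c4@2 c2@4 c3@10, authorship 1..2......3
After op 7 (delete): buffer="kwigvsp" (len 7), cursors c1@0 c4@0 c2@1 c3@6, authorship ......3
After op 8 (insert('k')): buffer="kkkkwigvskp" (len 11), cursors c1@2 c4@2 c2@4 c3@10, authorship 14.2.....33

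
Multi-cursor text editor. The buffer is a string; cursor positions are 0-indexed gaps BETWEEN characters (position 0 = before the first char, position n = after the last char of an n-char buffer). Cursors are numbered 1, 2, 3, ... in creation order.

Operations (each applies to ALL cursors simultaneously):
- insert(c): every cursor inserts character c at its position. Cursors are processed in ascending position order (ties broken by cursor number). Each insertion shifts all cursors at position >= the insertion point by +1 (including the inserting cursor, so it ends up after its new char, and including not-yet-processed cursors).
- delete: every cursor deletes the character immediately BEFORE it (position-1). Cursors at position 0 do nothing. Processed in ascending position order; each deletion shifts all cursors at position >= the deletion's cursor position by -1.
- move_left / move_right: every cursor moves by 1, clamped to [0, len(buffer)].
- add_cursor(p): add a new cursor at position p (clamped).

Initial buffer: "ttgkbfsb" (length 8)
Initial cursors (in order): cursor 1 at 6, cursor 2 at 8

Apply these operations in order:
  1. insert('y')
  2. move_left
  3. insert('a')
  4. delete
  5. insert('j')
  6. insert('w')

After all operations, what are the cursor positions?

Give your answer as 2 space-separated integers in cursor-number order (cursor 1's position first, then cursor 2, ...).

Answer: 8 13

Derivation:
After op 1 (insert('y')): buffer="ttgkbfysby" (len 10), cursors c1@7 c2@10, authorship ......1..2
After op 2 (move_left): buffer="ttgkbfysby" (len 10), cursors c1@6 c2@9, authorship ......1..2
After op 3 (insert('a')): buffer="ttgkbfaysbay" (len 12), cursors c1@7 c2@11, authorship ......11..22
After op 4 (delete): buffer="ttgkbfysby" (len 10), cursors c1@6 c2@9, authorship ......1..2
After op 5 (insert('j')): buffer="ttgkbfjysbjy" (len 12), cursors c1@7 c2@11, authorship ......11..22
After op 6 (insert('w')): buffer="ttgkbfjwysbjwy" (len 14), cursors c1@8 c2@13, authorship ......111..222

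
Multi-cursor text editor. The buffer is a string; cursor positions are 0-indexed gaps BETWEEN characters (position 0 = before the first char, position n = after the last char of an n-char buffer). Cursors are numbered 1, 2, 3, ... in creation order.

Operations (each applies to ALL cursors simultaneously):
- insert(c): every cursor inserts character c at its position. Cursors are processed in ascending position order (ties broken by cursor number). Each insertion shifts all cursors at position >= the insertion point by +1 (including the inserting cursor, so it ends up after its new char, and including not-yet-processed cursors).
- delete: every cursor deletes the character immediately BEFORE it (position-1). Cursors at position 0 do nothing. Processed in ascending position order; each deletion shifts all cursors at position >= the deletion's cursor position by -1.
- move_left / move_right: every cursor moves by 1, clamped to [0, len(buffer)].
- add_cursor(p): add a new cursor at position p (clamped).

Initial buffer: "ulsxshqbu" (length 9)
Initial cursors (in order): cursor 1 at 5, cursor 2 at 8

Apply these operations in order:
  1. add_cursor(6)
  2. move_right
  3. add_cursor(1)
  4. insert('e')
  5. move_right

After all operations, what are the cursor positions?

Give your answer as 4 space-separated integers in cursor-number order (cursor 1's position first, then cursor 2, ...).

Answer: 9 13 11 3

Derivation:
After op 1 (add_cursor(6)): buffer="ulsxshqbu" (len 9), cursors c1@5 c3@6 c2@8, authorship .........
After op 2 (move_right): buffer="ulsxshqbu" (len 9), cursors c1@6 c3@7 c2@9, authorship .........
After op 3 (add_cursor(1)): buffer="ulsxshqbu" (len 9), cursors c4@1 c1@6 c3@7 c2@9, authorship .........
After op 4 (insert('e')): buffer="uelsxsheqebue" (len 13), cursors c4@2 c1@8 c3@10 c2@13, authorship .4.....1.3..2
After op 5 (move_right): buffer="uelsxsheqebue" (len 13), cursors c4@3 c1@9 c3@11 c2@13, authorship .4.....1.3..2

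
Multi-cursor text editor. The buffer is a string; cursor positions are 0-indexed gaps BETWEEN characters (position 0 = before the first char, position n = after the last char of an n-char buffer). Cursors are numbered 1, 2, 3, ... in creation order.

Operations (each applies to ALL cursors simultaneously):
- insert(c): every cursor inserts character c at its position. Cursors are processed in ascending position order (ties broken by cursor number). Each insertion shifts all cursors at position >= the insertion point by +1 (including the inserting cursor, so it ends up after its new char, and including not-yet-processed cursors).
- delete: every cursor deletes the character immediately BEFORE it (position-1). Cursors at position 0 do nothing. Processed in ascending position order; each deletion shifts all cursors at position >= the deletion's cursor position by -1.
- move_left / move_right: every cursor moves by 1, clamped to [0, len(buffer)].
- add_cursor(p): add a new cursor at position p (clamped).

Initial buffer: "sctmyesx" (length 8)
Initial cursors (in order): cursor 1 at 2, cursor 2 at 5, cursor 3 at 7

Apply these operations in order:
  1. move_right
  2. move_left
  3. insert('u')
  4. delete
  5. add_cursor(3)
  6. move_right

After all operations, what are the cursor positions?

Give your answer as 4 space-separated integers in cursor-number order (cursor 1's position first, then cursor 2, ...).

Answer: 3 6 8 4

Derivation:
After op 1 (move_right): buffer="sctmyesx" (len 8), cursors c1@3 c2@6 c3@8, authorship ........
After op 2 (move_left): buffer="sctmyesx" (len 8), cursors c1@2 c2@5 c3@7, authorship ........
After op 3 (insert('u')): buffer="scutmyuesux" (len 11), cursors c1@3 c2@7 c3@10, authorship ..1...2..3.
After op 4 (delete): buffer="sctmyesx" (len 8), cursors c1@2 c2@5 c3@7, authorship ........
After op 5 (add_cursor(3)): buffer="sctmyesx" (len 8), cursors c1@2 c4@3 c2@5 c3@7, authorship ........
After op 6 (move_right): buffer="sctmyesx" (len 8), cursors c1@3 c4@4 c2@6 c3@8, authorship ........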